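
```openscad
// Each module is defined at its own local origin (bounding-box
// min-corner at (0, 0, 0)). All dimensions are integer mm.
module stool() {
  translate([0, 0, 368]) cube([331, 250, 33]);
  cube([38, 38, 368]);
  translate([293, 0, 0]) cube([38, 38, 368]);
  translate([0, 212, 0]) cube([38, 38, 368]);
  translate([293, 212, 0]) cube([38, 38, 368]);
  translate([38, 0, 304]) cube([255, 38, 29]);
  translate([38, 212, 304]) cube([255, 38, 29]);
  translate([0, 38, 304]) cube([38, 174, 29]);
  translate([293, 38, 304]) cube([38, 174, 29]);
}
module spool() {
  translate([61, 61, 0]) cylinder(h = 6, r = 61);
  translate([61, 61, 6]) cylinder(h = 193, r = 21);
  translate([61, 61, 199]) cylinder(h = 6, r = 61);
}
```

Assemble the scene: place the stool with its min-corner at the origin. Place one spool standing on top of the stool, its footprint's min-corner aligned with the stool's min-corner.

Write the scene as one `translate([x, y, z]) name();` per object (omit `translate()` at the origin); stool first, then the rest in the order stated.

stool();
translate([0, 0, 401]) spool();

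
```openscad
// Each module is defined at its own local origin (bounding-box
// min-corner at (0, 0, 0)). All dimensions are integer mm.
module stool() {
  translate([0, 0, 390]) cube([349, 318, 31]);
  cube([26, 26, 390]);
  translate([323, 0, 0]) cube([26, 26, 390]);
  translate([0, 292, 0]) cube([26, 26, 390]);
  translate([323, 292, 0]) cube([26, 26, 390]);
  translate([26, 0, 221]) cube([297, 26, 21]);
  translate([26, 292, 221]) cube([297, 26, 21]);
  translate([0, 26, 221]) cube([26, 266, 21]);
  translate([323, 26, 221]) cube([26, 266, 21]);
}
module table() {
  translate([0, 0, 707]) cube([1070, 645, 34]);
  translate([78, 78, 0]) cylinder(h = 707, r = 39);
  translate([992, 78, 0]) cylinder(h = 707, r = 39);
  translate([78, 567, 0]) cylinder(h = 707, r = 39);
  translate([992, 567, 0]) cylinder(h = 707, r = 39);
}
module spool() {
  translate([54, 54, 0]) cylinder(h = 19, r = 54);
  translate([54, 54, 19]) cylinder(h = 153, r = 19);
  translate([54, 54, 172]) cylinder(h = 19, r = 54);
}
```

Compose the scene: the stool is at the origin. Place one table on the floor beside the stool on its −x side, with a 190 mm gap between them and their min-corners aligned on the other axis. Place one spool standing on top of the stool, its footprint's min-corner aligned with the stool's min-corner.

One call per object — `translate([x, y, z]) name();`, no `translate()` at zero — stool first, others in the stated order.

stool();
translate([-1260, 0, 0]) table();
translate([0, 0, 421]) spool();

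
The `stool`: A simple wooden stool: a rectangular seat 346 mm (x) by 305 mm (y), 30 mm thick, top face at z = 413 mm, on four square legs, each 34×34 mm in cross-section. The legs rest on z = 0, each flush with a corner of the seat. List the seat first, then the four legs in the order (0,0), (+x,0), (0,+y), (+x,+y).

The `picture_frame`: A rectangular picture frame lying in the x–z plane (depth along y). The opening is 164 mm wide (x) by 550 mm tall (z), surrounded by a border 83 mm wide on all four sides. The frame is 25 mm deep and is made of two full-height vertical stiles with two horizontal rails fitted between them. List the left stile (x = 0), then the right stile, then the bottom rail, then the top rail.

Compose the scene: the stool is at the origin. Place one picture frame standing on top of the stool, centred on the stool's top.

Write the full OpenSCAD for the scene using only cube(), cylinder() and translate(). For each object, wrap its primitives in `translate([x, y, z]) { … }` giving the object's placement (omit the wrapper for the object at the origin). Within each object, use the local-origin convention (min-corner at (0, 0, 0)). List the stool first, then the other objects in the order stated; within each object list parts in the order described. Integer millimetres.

translate([0, 0, 383]) cube([346, 305, 30]);
cube([34, 34, 383]);
translate([312, 0, 0]) cube([34, 34, 383]);
translate([0, 271, 0]) cube([34, 34, 383]);
translate([312, 271, 0]) cube([34, 34, 383]);
translate([8, 140, 413]) {
  cube([83, 25, 716]);
  translate([247, 0, 0]) cube([83, 25, 716]);
  translate([83, 0, 0]) cube([164, 25, 83]);
  translate([83, 0, 633]) cube([164, 25, 83]);
}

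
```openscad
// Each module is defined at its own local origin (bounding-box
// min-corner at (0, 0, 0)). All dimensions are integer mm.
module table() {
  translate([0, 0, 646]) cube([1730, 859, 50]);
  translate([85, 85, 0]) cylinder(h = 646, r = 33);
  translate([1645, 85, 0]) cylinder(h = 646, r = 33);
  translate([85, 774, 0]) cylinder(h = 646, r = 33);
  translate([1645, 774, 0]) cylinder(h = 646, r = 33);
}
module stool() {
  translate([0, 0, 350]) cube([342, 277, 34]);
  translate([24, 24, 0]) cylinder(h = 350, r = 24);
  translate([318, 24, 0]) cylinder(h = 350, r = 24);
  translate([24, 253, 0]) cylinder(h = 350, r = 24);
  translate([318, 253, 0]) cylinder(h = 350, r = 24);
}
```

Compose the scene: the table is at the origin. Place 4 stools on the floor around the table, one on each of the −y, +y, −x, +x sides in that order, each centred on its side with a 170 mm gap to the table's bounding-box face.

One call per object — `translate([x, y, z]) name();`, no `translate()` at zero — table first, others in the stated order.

table();
translate([694, -447, 0]) stool();
translate([694, 1029, 0]) stool();
translate([-512, 291, 0]) stool();
translate([1900, 291, 0]) stool();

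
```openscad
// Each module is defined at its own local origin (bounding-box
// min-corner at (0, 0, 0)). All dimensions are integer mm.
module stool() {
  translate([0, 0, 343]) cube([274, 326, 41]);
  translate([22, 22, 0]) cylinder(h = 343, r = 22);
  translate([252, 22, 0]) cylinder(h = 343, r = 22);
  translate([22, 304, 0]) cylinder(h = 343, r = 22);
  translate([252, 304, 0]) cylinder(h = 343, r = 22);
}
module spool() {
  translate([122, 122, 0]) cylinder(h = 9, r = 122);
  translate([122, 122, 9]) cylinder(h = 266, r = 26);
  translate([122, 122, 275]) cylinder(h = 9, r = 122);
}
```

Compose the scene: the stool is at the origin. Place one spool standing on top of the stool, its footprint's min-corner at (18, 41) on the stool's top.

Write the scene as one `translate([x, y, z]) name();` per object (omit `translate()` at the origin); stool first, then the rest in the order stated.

stool();
translate([18, 41, 384]) spool();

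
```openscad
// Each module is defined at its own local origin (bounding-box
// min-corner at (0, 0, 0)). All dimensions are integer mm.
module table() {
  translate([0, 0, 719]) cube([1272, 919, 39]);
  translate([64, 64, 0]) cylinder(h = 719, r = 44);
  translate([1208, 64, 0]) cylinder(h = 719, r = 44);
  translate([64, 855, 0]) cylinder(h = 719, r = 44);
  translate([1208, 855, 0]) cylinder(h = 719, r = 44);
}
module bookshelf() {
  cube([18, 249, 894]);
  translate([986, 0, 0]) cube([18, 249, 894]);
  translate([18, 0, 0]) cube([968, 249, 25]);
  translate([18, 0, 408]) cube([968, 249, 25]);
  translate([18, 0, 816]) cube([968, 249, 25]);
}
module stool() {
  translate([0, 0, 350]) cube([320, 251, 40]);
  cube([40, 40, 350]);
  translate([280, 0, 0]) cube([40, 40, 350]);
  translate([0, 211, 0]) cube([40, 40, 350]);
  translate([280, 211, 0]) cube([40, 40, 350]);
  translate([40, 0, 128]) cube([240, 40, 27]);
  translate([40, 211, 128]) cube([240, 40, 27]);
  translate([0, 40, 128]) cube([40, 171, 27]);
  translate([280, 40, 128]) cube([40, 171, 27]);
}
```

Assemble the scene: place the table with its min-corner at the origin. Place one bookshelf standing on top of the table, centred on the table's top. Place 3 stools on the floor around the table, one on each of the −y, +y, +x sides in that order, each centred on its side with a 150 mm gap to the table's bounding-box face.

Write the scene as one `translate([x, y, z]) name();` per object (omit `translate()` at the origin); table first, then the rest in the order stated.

table();
translate([134, 335, 758]) bookshelf();
translate([476, -401, 0]) stool();
translate([476, 1069, 0]) stool();
translate([1422, 334, 0]) stool();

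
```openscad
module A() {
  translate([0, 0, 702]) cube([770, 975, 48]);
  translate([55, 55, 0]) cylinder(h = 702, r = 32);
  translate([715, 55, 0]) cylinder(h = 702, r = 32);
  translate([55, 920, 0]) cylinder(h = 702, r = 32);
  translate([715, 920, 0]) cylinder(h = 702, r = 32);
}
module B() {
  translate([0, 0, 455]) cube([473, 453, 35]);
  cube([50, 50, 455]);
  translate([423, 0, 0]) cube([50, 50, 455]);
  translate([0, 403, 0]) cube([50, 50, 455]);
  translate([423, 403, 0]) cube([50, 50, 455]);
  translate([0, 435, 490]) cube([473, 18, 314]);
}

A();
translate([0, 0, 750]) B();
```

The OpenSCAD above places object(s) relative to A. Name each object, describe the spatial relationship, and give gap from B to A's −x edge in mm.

A is a table. B is a chair. The chair is on top of the table. The gap from the chair to the table's −x edge is 0 mm.

The chair's min-x is at 0; the table's min-x is 0; gap = 0 mm.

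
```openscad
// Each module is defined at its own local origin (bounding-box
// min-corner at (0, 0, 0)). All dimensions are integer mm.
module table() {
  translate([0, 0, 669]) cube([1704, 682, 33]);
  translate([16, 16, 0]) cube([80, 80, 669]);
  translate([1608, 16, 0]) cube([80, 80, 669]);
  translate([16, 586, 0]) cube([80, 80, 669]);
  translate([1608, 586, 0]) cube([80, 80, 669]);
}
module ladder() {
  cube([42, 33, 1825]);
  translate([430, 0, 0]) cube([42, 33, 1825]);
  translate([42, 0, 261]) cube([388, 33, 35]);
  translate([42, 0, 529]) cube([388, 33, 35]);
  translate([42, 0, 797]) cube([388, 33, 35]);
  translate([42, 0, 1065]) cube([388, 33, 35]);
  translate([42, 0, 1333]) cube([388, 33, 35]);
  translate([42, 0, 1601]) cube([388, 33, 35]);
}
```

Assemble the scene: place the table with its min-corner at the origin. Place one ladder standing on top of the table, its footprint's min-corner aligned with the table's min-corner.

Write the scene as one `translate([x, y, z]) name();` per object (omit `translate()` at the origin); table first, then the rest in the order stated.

table();
translate([0, 0, 702]) ladder();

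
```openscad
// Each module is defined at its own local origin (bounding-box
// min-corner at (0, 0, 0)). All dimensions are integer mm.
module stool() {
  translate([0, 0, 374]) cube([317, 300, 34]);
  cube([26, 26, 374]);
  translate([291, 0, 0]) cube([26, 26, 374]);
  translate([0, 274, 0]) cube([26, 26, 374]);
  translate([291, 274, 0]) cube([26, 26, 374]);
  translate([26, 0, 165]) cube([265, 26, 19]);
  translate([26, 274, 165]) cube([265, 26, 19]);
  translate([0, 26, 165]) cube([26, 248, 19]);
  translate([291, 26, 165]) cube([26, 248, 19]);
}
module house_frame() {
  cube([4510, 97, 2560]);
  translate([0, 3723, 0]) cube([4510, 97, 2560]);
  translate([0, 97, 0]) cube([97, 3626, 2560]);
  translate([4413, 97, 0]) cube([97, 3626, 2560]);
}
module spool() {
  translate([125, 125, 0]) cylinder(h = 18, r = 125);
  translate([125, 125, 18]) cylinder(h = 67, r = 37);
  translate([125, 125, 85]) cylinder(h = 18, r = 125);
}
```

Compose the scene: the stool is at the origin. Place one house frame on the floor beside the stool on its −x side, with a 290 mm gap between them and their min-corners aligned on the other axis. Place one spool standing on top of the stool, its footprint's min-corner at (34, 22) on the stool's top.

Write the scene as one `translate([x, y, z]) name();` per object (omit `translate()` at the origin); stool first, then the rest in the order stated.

stool();
translate([-4800, 0, 0]) house_frame();
translate([34, 22, 408]) spool();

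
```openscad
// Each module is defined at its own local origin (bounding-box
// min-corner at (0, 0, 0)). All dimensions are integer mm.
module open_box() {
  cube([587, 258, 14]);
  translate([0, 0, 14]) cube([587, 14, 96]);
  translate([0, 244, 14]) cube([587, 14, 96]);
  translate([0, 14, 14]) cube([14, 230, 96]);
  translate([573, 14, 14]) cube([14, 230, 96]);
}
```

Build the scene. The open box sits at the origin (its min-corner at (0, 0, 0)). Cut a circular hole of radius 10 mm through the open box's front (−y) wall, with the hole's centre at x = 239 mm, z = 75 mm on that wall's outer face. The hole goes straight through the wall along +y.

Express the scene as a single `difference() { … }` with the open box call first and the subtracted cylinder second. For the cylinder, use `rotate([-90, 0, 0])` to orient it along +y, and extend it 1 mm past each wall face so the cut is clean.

difference() {
  open_box();
  translate([239, -1, 75]) rotate([-90, 0, 0]) cylinder(h = 16, r = 10);
}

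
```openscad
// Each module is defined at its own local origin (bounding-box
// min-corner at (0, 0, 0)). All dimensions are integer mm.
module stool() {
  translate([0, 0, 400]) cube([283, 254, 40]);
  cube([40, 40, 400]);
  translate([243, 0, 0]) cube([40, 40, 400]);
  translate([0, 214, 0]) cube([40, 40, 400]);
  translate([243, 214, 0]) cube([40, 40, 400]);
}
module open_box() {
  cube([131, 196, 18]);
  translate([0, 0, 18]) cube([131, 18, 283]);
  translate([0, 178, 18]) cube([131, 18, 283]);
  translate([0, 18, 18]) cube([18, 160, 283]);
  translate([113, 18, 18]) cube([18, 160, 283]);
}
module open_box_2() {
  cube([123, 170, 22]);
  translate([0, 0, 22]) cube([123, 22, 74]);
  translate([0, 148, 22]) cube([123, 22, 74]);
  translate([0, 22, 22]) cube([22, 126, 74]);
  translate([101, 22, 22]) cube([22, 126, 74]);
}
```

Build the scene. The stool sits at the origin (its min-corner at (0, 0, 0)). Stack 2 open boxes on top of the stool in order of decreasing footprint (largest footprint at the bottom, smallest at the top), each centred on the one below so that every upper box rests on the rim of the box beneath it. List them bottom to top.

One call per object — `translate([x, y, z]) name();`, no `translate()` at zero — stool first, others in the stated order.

stool();
translate([76, 29, 440]) open_box();
translate([80, 42, 741]) open_box_2();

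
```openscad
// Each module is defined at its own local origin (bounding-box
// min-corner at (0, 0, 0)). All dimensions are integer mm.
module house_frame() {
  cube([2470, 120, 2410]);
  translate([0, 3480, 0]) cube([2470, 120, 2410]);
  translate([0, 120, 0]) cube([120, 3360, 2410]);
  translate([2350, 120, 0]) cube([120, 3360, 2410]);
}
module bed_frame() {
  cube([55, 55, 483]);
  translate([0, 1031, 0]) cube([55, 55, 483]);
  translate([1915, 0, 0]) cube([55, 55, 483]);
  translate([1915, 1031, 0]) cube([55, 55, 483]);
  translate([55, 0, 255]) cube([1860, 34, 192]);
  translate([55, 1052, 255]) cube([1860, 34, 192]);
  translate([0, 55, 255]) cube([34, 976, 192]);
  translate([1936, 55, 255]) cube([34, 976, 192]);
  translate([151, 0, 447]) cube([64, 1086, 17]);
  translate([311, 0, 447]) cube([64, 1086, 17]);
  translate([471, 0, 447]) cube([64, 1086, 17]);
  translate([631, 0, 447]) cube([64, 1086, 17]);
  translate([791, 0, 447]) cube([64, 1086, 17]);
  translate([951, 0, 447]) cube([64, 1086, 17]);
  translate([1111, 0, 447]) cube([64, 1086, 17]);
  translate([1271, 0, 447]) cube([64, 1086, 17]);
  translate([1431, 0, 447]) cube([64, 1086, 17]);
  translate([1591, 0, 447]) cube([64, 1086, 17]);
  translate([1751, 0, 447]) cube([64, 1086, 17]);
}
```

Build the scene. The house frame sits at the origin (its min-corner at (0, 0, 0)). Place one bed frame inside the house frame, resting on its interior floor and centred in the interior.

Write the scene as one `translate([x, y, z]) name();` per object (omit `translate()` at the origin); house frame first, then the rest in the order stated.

house_frame();
translate([250, 1257, 0]) bed_frame();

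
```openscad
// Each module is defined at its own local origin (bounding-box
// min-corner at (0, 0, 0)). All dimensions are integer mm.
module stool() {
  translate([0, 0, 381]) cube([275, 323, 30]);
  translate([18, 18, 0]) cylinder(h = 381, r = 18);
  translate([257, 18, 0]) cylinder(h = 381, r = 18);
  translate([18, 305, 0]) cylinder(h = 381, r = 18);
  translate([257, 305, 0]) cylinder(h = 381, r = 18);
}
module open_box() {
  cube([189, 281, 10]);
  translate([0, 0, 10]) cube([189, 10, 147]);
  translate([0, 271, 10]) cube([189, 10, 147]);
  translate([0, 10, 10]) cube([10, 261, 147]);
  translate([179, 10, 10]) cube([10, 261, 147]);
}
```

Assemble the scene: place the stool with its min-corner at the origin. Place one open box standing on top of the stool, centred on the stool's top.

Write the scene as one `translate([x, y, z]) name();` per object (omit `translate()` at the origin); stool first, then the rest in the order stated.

stool();
translate([43, 21, 411]) open_box();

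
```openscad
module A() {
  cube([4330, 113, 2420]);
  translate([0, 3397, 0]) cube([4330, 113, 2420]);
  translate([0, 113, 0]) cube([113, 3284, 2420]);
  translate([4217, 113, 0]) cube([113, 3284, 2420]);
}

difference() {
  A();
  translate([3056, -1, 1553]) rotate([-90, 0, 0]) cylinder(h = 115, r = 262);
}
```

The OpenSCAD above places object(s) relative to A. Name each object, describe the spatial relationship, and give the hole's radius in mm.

The subtracted cylinder has r = 262 mm.

A is a house frame. The house frame has a circular hole through its front wall. The hole's radius is 262 mm.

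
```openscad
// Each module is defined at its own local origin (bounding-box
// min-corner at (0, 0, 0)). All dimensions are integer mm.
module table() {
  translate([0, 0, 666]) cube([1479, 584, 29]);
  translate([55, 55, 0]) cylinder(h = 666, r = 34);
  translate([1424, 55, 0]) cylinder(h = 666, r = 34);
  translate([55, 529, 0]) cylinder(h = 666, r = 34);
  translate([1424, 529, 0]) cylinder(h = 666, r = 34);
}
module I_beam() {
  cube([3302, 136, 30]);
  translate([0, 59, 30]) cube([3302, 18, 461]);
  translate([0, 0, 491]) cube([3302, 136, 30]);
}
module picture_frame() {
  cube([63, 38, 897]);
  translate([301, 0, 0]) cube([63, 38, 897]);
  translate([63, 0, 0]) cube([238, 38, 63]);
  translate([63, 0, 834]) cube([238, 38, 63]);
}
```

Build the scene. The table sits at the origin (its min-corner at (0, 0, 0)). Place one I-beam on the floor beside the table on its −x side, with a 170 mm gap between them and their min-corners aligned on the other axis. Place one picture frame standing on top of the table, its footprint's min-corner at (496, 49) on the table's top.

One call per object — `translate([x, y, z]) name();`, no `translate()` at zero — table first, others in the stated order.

table();
translate([-3472, 0, 0]) I_beam();
translate([496, 49, 695]) picture_frame();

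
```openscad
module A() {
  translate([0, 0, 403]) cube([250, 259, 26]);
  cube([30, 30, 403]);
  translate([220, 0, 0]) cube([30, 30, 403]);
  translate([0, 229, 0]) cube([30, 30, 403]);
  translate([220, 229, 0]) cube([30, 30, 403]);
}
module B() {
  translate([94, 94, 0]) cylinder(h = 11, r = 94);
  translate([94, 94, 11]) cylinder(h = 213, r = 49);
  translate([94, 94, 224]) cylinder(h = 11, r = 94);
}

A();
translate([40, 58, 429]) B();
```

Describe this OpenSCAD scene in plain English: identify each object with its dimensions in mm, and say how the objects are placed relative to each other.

A is a simple wooden stool: a rectangular seat 250 mm (x) by 259 mm (y), 26 mm thick, top face at z = 429 mm, on four square legs, each 30×30 mm in cross-section. The legs rest on z = 0, each flush with a corner of the seat.

B is a spool: two coaxial disc flanges of radius 94 mm and thickness 11 mm, joined by a core cylinder of radius 49 mm and height 213 mm. The lower flange rests on z = 0 and the three cylinders share a vertical axis.

The spool is on top of the stool.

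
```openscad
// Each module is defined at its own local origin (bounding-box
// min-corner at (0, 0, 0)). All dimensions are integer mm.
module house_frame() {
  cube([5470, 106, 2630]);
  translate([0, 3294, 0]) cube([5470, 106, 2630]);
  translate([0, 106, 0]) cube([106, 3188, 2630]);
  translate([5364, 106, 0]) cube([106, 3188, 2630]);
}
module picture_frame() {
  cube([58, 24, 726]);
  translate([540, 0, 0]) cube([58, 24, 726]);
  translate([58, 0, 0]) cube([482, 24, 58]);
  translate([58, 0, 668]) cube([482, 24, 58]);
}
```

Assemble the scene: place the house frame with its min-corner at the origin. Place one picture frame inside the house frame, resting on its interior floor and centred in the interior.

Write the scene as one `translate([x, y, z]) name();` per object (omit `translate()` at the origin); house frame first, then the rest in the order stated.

house_frame();
translate([2436, 1688, 0]) picture_frame();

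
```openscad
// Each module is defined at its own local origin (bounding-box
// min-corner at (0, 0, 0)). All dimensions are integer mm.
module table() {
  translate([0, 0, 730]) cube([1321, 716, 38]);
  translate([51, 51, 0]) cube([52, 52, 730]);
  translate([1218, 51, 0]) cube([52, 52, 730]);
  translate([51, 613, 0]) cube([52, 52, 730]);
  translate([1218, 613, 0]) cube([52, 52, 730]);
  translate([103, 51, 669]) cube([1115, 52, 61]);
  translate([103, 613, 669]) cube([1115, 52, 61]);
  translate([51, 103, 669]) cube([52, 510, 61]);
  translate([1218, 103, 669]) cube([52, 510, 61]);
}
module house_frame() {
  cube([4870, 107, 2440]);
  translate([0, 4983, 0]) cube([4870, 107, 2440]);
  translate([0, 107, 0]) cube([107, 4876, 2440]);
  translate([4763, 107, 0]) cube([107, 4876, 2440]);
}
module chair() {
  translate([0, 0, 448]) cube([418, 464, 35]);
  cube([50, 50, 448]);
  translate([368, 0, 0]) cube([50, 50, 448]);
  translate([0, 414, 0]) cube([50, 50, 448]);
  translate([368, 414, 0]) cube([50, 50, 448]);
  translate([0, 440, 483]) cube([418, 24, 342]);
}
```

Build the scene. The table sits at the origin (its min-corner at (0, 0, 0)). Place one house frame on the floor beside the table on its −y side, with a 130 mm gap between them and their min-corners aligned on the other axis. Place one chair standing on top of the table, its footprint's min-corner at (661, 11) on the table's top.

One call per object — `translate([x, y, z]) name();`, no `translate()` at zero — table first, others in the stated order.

table();
translate([0, -5220, 0]) house_frame();
translate([661, 11, 768]) chair();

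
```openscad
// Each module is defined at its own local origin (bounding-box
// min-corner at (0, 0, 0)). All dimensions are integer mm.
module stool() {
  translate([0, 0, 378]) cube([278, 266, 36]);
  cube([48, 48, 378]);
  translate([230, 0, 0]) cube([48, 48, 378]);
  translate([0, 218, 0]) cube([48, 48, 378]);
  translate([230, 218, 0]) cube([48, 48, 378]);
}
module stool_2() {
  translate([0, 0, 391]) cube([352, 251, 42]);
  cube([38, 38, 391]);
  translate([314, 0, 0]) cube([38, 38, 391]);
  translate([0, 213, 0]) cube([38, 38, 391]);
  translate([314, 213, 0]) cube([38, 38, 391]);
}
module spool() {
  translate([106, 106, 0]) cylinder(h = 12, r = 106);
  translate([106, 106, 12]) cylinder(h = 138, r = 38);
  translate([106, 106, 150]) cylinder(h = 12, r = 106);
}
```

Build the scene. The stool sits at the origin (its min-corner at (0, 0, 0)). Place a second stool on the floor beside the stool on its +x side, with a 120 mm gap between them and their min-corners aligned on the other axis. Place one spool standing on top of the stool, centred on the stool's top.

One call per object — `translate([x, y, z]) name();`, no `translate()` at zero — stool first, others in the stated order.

stool();
translate([398, 0, 0]) stool_2();
translate([33, 27, 414]) spool();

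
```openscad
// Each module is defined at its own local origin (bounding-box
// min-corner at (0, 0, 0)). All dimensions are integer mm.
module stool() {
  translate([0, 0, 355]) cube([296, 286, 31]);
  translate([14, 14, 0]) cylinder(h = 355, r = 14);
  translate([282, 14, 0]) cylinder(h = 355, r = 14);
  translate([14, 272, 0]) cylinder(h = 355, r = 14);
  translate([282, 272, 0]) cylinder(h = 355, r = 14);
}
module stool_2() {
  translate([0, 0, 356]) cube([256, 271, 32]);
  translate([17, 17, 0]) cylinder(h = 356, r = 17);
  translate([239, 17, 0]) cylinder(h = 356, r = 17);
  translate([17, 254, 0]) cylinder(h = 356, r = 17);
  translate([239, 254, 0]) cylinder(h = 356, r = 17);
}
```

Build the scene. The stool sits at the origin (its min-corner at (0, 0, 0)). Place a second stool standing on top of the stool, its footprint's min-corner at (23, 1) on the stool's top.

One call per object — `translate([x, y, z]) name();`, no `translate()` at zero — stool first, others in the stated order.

stool();
translate([23, 1, 386]) stool_2();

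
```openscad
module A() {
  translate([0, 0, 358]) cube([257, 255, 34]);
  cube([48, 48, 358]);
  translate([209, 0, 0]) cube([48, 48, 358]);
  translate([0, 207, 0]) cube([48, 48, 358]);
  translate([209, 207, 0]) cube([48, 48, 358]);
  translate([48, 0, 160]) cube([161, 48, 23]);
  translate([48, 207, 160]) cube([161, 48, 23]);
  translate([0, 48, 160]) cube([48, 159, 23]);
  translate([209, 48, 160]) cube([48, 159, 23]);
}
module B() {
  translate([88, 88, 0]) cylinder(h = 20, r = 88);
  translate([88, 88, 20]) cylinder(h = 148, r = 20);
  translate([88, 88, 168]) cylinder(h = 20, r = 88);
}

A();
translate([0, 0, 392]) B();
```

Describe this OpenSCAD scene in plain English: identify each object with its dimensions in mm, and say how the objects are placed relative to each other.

A is a simple wooden stool: a rectangular seat 257 mm (x) by 255 mm (y), 34 mm thick, top face at z = 392 mm, on four square legs, each 48×48 mm in cross-section. The legs rest on z = 0, each flush with a corner of the seat. Four stretchers, 48 mm wide and 23 mm tall, connect adjacent legs with their undersides at z = 160 mm, each running between the inner faces of the legs it joins and aligned with the legs' outer faces on the other axis.

B is a spool: two coaxial disc flanges of radius 88 mm and thickness 20 mm, joined by a core cylinder of radius 20 mm and height 148 mm. The lower flange rests on z = 0 and the three cylinders share a vertical axis.

The spool is on top of the stool.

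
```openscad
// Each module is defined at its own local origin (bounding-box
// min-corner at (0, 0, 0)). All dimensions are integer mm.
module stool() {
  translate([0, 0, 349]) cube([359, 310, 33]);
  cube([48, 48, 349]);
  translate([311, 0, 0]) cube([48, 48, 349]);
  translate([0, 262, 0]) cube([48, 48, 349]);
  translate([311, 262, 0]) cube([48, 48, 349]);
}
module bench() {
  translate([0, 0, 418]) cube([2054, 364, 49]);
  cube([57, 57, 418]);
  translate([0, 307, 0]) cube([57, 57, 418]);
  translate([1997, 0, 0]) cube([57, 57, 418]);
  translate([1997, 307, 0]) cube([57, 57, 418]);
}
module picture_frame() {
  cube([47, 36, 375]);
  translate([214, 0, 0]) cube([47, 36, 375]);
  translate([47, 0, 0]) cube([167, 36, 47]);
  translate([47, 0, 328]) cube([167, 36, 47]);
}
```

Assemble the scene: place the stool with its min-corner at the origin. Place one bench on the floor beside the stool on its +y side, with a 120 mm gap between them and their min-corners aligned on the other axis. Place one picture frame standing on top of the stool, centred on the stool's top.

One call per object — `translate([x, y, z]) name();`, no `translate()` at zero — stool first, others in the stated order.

stool();
translate([0, 430, 0]) bench();
translate([49, 137, 382]) picture_frame();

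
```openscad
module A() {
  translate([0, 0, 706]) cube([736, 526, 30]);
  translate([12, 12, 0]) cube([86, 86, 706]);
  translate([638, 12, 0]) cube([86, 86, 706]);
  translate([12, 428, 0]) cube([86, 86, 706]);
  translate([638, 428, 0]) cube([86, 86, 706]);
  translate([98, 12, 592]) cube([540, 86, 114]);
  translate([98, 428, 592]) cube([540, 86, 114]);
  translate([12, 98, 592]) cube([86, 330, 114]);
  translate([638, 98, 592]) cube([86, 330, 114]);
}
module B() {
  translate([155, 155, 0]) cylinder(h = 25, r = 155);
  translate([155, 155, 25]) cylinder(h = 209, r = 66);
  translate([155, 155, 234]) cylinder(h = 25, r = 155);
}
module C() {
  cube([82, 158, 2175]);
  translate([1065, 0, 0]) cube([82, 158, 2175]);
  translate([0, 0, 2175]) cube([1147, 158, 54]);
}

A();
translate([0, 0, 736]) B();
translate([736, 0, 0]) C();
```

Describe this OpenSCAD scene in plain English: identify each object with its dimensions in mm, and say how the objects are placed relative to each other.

A is a table with a 736×526 mm rectangular top, 30 mm thick, top surface at z = 736 mm, supported by four 86×86 mm square legs, each inset 12 mm from the nearest pair of top edges, running from the floor. Four apron rails, 86 mm thick and 114 mm tall, run between adjacent legs with their top edges flush with the underside of the top and their outer faces flush with the legs' outer faces.

B is a spool: two coaxial disc flanges of radius 155 mm and thickness 25 mm, joined by a core cylinder of radius 66 mm and height 209 mm. The lower flange rests on z = 0 and the three cylinders share a vertical axis.

C is a rectangular door frame: two vertical jambs of 82×158 mm section, 2175 mm tall, with a clear opening 983 mm wide between their inner faces. A header 54 mm tall and 158 mm deep lies on top of the jambs and spans the full outside width.

The spool is on top of the table. The door frame is against the table's +x side, with their −y faces flush.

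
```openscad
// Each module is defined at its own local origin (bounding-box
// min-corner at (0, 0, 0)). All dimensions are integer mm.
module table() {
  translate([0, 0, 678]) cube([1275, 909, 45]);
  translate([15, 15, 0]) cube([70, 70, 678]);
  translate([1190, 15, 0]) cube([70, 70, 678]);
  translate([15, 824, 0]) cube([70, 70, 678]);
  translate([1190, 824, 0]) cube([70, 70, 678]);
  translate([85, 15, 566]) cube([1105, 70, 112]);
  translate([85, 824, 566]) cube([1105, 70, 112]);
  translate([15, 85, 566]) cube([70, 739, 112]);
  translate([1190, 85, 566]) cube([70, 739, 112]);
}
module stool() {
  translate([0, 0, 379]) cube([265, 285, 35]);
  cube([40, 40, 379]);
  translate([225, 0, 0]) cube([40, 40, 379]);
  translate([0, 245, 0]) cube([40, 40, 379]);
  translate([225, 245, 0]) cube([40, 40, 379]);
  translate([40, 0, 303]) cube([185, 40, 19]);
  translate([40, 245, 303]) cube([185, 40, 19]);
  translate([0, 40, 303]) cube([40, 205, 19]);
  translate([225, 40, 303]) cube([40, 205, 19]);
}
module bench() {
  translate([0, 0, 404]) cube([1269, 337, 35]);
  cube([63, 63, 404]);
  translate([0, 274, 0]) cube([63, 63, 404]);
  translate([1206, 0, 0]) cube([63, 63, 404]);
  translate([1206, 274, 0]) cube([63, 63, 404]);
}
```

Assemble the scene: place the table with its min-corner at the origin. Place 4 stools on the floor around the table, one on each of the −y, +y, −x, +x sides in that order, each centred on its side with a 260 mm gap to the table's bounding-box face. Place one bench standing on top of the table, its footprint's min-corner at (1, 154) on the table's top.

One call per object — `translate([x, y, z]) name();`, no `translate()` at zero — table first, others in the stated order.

table();
translate([505, -545, 0]) stool();
translate([505, 1169, 0]) stool();
translate([-525, 312, 0]) stool();
translate([1535, 312, 0]) stool();
translate([1, 154, 723]) bench();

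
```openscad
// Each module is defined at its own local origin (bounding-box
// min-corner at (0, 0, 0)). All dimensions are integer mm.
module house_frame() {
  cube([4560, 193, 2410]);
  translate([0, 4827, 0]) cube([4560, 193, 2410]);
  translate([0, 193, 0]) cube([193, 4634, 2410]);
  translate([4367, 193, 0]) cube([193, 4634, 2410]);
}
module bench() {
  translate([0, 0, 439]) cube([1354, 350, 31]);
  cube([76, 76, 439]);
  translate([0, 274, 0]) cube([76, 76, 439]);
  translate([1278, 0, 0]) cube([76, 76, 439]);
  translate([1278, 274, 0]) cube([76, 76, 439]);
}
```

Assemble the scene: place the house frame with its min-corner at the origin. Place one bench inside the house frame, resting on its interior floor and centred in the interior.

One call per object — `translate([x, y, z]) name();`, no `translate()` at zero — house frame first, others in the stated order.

house_frame();
translate([1603, 2335, 0]) bench();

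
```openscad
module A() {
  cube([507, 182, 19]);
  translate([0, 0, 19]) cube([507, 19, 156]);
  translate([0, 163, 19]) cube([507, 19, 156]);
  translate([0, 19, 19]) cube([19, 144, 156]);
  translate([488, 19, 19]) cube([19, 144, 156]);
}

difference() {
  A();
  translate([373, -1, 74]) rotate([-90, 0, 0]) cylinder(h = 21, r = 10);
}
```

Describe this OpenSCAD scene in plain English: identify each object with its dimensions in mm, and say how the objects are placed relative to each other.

A is an open-topped rectangular box: outside dimensions 507×182×175 mm, with a uniform wall and base thickness of 19 mm. The base is a full 507×182 slab on the floor; four walls sit on top of the base. The front and back walls (the −y and +y sides) span the full width; the two side walls fit between them.

The open box has a circular hole of radius 10 mm through its front wall, centred at (x = 373, z = 74).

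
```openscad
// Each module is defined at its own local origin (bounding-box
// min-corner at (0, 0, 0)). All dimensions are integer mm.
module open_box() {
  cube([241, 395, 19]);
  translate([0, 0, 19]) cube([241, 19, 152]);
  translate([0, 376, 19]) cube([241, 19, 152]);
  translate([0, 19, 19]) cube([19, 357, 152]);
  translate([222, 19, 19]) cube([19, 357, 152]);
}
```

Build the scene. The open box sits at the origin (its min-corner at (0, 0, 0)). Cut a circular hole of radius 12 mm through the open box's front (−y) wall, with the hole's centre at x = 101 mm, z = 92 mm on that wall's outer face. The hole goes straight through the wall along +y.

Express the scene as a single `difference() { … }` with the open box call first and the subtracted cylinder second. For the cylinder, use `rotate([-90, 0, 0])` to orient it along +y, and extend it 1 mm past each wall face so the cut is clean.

difference() {
  open_box();
  translate([101, -1, 92]) rotate([-90, 0, 0]) cylinder(h = 21, r = 12);
}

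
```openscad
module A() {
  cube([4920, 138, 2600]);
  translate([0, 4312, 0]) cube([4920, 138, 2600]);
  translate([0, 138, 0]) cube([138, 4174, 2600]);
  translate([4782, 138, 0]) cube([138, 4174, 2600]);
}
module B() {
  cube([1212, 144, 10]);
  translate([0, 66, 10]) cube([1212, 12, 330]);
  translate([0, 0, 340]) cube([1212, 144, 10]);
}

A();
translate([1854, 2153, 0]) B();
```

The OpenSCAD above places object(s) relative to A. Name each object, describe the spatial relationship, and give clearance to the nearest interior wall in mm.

A is a house frame. B is an I-beam. The I-beam sits inside the house frame, centred. The clearance to the nearest interior wall is 1716 mm.

Clearances: x = 1716, y = 2015; minimum 1716 mm.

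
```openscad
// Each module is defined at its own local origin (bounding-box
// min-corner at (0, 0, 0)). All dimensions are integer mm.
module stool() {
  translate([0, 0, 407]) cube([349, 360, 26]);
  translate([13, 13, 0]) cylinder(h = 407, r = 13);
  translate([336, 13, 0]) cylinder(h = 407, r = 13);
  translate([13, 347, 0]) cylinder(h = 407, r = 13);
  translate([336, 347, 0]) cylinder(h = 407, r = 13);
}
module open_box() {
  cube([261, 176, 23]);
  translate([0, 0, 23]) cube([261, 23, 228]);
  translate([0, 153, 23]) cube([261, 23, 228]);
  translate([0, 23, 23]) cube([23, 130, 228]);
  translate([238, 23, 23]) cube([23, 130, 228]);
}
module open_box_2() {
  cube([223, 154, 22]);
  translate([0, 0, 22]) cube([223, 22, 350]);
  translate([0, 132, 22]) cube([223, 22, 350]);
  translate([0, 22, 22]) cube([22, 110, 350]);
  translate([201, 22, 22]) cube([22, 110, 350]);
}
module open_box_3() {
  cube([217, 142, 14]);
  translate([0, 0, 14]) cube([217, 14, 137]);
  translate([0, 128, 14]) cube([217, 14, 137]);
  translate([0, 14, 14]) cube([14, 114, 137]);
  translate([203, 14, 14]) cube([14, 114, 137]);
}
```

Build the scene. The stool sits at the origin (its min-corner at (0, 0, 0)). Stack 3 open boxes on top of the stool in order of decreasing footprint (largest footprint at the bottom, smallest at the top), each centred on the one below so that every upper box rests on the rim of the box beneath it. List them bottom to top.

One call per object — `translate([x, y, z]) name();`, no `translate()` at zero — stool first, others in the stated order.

stool();
translate([44, 92, 433]) open_box();
translate([63, 103, 684]) open_box_2();
translate([66, 109, 1056]) open_box_3();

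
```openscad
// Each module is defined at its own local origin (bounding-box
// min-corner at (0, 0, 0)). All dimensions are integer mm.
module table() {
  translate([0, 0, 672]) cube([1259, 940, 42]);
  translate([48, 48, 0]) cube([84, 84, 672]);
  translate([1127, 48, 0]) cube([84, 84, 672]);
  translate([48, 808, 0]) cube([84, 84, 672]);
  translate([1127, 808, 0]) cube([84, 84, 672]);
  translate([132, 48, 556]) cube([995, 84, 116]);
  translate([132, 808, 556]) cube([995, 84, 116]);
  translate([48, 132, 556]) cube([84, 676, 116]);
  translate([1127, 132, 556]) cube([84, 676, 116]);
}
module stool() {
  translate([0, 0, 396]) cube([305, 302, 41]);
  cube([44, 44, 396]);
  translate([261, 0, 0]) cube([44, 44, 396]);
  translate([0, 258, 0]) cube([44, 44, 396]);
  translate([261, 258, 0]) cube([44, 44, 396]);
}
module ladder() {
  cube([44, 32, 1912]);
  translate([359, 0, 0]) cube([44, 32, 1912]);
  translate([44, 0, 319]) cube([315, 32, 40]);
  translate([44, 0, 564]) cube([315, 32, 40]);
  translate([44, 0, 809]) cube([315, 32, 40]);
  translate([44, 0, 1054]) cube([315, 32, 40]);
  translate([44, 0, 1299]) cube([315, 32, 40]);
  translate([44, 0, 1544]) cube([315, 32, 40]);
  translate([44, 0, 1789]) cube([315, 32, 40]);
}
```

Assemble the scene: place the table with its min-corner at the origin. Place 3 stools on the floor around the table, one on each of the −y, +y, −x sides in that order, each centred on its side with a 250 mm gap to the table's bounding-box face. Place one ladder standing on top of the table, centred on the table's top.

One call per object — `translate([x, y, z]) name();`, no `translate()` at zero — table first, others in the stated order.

table();
translate([477, -552, 0]) stool();
translate([477, 1190, 0]) stool();
translate([-555, 319, 0]) stool();
translate([428, 454, 714]) ladder();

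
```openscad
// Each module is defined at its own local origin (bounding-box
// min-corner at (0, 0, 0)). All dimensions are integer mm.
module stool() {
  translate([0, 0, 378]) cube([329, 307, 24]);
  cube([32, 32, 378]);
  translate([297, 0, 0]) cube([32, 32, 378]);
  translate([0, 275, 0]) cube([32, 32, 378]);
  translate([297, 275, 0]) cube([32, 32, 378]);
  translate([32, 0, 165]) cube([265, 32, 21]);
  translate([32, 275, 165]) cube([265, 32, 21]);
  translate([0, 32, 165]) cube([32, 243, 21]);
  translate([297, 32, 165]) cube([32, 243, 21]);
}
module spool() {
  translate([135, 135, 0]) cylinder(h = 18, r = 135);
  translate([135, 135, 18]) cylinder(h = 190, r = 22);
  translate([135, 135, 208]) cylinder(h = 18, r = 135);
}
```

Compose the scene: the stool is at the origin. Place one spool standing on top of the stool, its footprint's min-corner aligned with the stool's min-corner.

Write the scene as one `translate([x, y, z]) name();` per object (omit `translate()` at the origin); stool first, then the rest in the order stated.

stool();
translate([0, 0, 402]) spool();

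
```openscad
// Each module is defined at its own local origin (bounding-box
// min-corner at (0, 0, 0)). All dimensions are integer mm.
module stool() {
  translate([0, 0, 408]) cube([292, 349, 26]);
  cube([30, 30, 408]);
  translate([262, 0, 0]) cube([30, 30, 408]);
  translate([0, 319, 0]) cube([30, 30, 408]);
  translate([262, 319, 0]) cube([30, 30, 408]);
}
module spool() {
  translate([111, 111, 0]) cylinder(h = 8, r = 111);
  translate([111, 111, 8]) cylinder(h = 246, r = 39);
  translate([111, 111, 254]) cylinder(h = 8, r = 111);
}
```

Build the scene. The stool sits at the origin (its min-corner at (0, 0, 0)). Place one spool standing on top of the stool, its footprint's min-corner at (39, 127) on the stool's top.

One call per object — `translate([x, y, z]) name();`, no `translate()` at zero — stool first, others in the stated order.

stool();
translate([39, 127, 434]) spool();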